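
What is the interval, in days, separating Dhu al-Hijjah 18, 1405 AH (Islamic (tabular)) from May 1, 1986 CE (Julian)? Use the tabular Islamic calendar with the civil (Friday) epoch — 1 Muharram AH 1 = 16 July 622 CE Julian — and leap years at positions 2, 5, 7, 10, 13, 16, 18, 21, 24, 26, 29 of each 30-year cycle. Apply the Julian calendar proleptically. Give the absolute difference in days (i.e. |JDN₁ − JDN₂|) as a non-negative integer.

JDN of the first date = 2446313.
JDN of the second date = 2446565.
|2446565 − 2446313| = 252.

252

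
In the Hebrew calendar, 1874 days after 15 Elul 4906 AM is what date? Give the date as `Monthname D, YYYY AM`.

Tishrei 30, 4912 AM

Counting 1874 days forward from JDN 2139871 reaches JDN 2141745, which is Tishrei 30, 4912 AM.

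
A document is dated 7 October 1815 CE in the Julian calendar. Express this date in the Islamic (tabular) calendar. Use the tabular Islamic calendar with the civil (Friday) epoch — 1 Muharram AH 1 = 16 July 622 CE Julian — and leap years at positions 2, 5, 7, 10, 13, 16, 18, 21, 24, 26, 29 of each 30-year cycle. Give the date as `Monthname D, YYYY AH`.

Dhu al-Qa'dah 15, 1230 AH

Both dates share Julian Day Number 2384266; in the tabular Islamic calendar that is 15 Dhu al-Qa'dah 1230 AH.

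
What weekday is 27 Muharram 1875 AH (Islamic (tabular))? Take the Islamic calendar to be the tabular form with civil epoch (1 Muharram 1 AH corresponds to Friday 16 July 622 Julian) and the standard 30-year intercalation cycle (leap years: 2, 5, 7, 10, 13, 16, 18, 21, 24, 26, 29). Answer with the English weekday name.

In the Gregorian calendar this is 24 October 2440 (JDN 2612549).
JDN 2612549 mod 7 = 2, and JDN 0 was a Monday, so this is a Wednesday.

Wednesday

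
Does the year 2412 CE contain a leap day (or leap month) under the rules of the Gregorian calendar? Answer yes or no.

yes

2412 is divisible by 4 and not by 100, so it is a leap year.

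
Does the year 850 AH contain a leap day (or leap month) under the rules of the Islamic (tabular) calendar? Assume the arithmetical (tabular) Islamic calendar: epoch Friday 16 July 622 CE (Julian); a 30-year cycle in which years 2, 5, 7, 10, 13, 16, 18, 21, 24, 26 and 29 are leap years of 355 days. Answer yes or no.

Year 850 AH is year 10 of its 30-year cycle; leap positions are 2, 5, 7, 10, 13, 16, 18, 21, 24, 26, 29, so it is a leap year (355 days).

yes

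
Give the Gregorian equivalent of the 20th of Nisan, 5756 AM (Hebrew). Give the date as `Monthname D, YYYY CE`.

April 9, 1996 CE

Both dates share Julian Day Number 2450183; in the Gregorian calendar that is 9 April 1996 CE.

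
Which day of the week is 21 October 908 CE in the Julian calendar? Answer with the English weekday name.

Friday

Equivalently 26 October 908 Gregorian, JDN 2052999.
2052999 ≡ 4 (mod 7); counting from Monday = 0 gives Friday.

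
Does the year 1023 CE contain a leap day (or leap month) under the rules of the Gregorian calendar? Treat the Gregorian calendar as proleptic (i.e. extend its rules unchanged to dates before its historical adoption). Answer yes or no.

1023 is not divisible by 4, so it is a common year.

no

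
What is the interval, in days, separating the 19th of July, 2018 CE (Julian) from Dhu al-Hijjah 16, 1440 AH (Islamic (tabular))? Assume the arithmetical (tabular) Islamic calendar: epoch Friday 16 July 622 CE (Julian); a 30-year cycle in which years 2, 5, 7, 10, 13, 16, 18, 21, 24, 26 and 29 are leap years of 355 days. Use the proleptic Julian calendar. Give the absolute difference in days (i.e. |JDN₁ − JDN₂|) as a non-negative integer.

382

JDN of the first date = 2458332.
JDN of the second date = 2458714.
|2458714 − 2458332| = 382.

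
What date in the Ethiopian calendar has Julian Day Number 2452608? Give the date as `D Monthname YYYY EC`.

JDN 2452608 is 29 November 2002 in the Gregorian calendar.
In the Ethiopian calendar that day is 20 Hidar 1995 EC.

20 Hidar 1995 EC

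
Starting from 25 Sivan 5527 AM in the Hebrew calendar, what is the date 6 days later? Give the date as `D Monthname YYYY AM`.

1 Tammuz 5527 AM

Counting 6 days forward from JDN 2366616 reaches JDN 2366622, which is 1 Tammuz 5527 AM.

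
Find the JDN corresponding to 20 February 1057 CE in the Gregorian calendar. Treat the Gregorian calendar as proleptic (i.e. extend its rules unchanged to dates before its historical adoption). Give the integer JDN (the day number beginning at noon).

2107172

JDN 2299161 is 15 October 1582 CE (Gregorian); the target day is −191989 days from there, so JDN = 2107172.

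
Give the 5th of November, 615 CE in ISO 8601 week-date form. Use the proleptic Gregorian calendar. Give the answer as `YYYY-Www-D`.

0615-W44-7

The weekday is Sunday (ISO weekday 7).
That Sunday belongs to ISO week 44 of ISO year 615.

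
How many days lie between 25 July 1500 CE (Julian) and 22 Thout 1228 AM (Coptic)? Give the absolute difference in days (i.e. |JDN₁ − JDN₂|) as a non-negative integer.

First date → JDN 2269139; second date → JDN 2273213.
The interval is |2269139 − 2273213| = 4074 days.

4074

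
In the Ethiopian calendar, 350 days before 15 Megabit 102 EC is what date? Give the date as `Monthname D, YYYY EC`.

The starting date is JDN 1761305; 1761305 − 350 = 1760955.
JDN 1760955 corresponds to Megabit 30, 101 EC.

Megabit 30, 101 EC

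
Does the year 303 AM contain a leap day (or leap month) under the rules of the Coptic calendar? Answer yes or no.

yes

303 mod 4 = 3; in the Coptic calendar a year is leap when year mod 4 = 3, so it is a leap year.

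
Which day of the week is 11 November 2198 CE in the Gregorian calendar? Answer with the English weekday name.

Sunday

Since JDN mod 7 = 6 (0 = Monday), the day is Sunday.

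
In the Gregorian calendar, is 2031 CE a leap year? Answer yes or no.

no

2031 is not divisible by 4, so it is a common year.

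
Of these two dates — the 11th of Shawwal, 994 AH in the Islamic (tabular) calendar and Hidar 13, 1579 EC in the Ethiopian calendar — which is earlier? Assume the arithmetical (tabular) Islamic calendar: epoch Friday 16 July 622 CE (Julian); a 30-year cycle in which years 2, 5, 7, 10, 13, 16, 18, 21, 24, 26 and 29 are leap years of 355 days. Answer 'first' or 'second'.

first

The two dates have Julian Day Numbers 2300602 and 2300657 respectively.
Since 2300602 < 2300657, the first date comes first.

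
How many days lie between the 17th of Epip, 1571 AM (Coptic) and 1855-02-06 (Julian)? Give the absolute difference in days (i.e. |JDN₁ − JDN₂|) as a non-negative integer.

JDN of the first date = 2398788.
JDN of the second date = 2398633.
|2398633 − 2398788| = 155.

155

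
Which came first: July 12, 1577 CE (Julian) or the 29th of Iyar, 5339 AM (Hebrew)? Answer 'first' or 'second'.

Converting both to JDN: 2297250 vs 2297932; the smaller is the first.

first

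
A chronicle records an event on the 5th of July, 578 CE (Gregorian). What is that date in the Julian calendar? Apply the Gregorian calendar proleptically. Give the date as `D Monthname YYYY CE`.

The Julian–Gregorian offset here is 2 days (Julian trailing).
5 July 578 Gregorian − 2 days → 3 July 578 Julian.

3 July 578 CE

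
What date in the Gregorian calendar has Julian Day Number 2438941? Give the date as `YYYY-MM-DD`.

1965-06-29

Counting from JDN 2299161 = 15 Oct 1582 gives an offset of 139780 days.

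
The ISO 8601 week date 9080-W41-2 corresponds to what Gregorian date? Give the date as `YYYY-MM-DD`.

ISO week 1 of 9080 is the week containing the first Thursday of 9080.
Week 41, day 2 (Tuesday) lands on 9080-10-05.

9080-10-05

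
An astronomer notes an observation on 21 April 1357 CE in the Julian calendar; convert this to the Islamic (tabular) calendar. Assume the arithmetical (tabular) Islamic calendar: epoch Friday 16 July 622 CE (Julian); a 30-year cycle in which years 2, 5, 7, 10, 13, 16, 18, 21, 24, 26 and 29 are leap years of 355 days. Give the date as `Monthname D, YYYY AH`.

Julian Day Number of the source date = 2216813.
Converting JDN 2216813 to the tabular Islamic calendar gives 29 Rabi' al-Thani 758 AH.

Rabi' al-Thani 29, 758 AH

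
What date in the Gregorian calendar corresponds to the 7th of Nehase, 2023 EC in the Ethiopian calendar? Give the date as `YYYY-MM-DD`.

2031-08-13

Julian Day Number of the source date = 2463092.
Converting JDN 2463092 to the Gregorian calendar gives 13 August 2031 CE.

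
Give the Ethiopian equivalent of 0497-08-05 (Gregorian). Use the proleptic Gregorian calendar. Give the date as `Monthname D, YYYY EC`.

Julian Day Number of the source date = 1902803.
Converting JDN 1902803 to the Ethiopian calendar gives 11 Nehase 489 EC.

Nehase 11, 489 EC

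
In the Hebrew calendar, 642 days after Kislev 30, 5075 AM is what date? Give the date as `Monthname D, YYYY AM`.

Elul 23, 5076 AM

The starting date is JDN 2201339; 2201339 + 642 = 2201981.
JDN 2201981 corresponds to Elul 23, 5076 AM.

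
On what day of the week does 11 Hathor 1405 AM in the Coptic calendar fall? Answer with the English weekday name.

Wednesday

This is JDN 2337911 (17 November 1688 Gregorian).
2337911 ≡ 2 (mod 7); counting from Monday = 0 gives Wednesday.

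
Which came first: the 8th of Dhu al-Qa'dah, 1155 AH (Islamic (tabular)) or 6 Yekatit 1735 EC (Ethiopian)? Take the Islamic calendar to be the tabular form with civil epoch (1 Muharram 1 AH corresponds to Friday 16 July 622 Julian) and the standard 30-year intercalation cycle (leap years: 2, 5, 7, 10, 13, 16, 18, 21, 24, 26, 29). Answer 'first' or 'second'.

first

First date → JDN 2357681; second date → JDN 2357719.
JDN 2357681 < JDN 2357719, so the first date is earlier.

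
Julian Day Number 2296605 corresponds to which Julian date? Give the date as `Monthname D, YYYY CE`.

October 6, 1575 CE

JDN 2296605 is 16 October 1575 in the proleptic Gregorian calendar.
In the Julian calendar that day is October 6, 1575 CE.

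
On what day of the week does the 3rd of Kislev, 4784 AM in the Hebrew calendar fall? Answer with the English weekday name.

Tuesday

This is JDN 2095031 (25 November 1023 Gregorian).
2095031 ≡ 1 (mod 7); counting from Monday = 0 gives Tuesday.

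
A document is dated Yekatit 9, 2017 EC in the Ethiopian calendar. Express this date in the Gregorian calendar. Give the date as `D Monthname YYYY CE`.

16 February 2025 CE

Both dates share Julian Day Number 2460723; in the Gregorian calendar that is 16 February 2025 CE.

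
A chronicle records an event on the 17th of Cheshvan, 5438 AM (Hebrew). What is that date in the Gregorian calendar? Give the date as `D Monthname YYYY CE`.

Julian Day Number of the source date = 2333888.
Converting JDN 2333888 to the Gregorian calendar gives 12 November 1677 CE.

12 November 1677 CE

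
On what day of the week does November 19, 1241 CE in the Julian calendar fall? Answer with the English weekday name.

In the proleptic Gregorian calendar this is 26 November 1241 (JDN 2174656).
Since JDN mod 7 = 1 (0 = Monday), the day is Tuesday.

Tuesday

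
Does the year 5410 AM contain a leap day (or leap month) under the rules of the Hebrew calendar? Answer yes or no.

Hebrew year 5410 is year 14 of its 19-year Metonic cycle; leap years are at positions 3, 6, 8, 11, 14, 17, 19, so it is a leap year (13 months).

yes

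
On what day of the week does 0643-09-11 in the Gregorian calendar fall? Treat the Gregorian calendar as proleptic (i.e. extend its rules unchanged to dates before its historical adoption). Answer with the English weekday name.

Monday

1956164 ≡ 0 (mod 7); counting from Monday = 0 gives Monday.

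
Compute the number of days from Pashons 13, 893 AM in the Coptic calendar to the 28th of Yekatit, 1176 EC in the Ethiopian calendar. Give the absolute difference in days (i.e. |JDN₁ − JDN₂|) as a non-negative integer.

First date → JDN 2151085; second date → JDN 2153567.
The interval is |2151085 − 2153567| = 2482 days.

2482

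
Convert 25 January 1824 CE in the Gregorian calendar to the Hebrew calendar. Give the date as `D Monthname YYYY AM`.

Julian Day Number of the source date = 2387286.
Converting JDN 2387286 to the Hebrew calendar gives 25 Shevat 5584 AM.

25 Shevat 5584 AM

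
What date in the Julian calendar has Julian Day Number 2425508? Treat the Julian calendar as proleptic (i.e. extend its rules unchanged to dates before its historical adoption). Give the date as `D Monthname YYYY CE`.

5 September 1928 CE

The Gregorian equivalent of JDN 2425508 is 18 September 1928.
In the Julian calendar that day is 5 September 1928 CE.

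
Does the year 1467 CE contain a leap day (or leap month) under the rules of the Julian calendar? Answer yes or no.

1467 mod 4 = 3, so it is a common year in the Julian calendar.

no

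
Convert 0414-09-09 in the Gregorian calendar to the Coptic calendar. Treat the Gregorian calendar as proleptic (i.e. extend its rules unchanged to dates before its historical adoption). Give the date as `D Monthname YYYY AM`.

Julian Day Number of the source date = 1872522.
Converting JDN 1872522 to the Coptic calendar gives 11 Thout 131 AM.

11 Thout 131 AM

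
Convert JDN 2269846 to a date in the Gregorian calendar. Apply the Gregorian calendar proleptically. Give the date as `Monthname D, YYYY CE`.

July 12, 1502 CE

JDN 2451545 is 1 Jan 2000; 2269846 is −181699 days from there.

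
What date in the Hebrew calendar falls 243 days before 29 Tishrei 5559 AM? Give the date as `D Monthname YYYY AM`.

22 Shevat 5558 AM

The starting date is JDN 2378048; 2378048 − 243 = 2377805.
JDN 2377805 corresponds to 22 Shevat 5558 AM.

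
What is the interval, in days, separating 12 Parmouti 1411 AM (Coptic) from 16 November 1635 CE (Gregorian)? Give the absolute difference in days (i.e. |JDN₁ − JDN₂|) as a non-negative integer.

First date → JDN 2340253; second date → JDN 2318551.
The interval is |2340253 − 2318551| = 21702 days.

21702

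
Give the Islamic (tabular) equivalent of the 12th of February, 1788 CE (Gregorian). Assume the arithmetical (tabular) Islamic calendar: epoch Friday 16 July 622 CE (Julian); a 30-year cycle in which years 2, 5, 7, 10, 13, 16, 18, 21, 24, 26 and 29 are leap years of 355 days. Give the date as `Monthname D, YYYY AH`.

Julian Day Number of the source date = 2374156.
Converting JDN 2374156 to the tabular Islamic calendar gives 5 Jumada al-Awwal 1202 AH.

Jumada al-Awwal 5, 1202 AH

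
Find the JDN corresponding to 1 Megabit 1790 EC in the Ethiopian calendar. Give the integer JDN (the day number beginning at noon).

In the Gregorian calendar the same day is 8 March 1798.
JDN 2400001 is 17 November 1858 CE (Gregorian), MJD 0; the target day is −22168 days from there, so JDN = 2377833.

2377833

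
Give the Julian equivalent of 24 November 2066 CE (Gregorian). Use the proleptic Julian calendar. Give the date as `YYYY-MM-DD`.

2066-11-11

For dates in this range the Gregorian date is 13 days ahead of the Julian.
24 November 2066 Gregorian − 13 days → 11 November 2066 Julian.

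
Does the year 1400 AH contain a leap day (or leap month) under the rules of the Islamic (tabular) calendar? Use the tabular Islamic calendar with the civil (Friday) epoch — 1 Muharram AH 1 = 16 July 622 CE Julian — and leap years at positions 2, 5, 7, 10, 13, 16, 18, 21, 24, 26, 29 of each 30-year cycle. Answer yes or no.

Year 1400 AH is year 20 of its 30-year cycle; leap positions are 2, 5, 7, 10, 13, 16, 18, 21, 24, 26, 29, so it is a common year (354 days).

no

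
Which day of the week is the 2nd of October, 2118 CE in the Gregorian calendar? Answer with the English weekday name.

2494918 ≡ 6 (mod 7); counting from Monday = 0 gives Sunday.

Sunday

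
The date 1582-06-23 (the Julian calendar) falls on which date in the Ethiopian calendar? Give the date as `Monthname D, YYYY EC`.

Sene 29, 1574 EC

Julian Day Number of the source date = 2299057.
Converting JDN 2299057 to the Ethiopian calendar gives 29 Sene 1574 EC.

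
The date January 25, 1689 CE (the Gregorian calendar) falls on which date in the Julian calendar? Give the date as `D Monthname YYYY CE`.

15 January 1689 CE

For dates in this range the Gregorian date is 10 days ahead of the Julian.
25 January 1689 Gregorian − 10 days → 15 January 1689 Julian.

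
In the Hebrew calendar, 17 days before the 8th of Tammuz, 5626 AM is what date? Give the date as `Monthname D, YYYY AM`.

The starting date is JDN 2402774; 2402774 − 17 = 2402757.
JDN 2402757 corresponds to Sivan 21, 5626 AM.

Sivan 21, 5626 AM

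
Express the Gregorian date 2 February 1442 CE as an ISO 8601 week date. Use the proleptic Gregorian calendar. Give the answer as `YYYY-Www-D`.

1442-W05-3

The weekday is Wednesday (ISO weekday 3).
That Wednesday belongs to ISO week 5 of ISO year 1442.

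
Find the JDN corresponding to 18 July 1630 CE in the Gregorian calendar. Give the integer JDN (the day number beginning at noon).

2316604

JDN 2299161 is 15 October 1582 CE (Gregorian); the target day is +17443 days from there, so JDN = 2316604.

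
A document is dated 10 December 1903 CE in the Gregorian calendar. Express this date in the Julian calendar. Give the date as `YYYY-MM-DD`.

For dates in this range the Gregorian date is 13 days ahead of the Julian.
10 December 1903 Gregorian − 13 days → 27 November 1903 Julian.

1903-11-27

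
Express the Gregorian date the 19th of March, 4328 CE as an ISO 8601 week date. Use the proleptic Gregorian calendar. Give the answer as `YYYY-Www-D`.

The weekday is Monday (ISO weekday 1).
That Monday belongs to ISO week 12 of ISO year 4328.

4328-W12-1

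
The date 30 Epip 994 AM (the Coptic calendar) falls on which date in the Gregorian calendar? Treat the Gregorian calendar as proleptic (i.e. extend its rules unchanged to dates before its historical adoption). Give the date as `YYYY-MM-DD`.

1278-07-31

Julian Day Number of the source date = 2188052.
Converting JDN 2188052 to the Gregorian calendar gives 31 July 1278 CE.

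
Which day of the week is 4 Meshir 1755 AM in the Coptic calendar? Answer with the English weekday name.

Friday

This is JDN 2465831 (11 February 2039 Gregorian).
JDN 2465831 mod 7 = 4, and JDN 0 was a Monday, so this is a Friday.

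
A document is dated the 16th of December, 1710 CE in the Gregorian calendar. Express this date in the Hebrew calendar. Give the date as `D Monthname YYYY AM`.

24 Kislev 5471 AM

Julian Day Number of the source date = 2345974.
Converting JDN 2345974 to the Hebrew calendar gives 24 Kislev 5471 AM.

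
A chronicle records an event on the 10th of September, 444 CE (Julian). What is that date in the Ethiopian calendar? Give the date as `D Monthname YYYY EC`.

13 Meskerem 437 EC

Both dates share Julian Day Number 1883482; in the Ethiopian calendar that is 13 Meskerem 437 EC.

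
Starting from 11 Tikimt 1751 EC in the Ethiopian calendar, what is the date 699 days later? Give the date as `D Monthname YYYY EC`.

9 Meskerem 1753 EC

The starting date is JDN 2363448; 2363448 + 699 = 2364147.
JDN 2364147 corresponds to 9 Meskerem 1753 EC.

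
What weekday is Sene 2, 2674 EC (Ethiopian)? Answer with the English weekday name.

In the Gregorian calendar this is 14 June 2682 (JDN 2700805).
2700805 ≡ 2 (mod 7); counting from Monday = 0 gives Wednesday.

Wednesday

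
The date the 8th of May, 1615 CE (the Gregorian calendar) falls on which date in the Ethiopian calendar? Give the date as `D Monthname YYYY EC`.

Both dates share Julian Day Number 2311054; in the Ethiopian calendar that is 3 Ginbot 1607 EC.

3 Ginbot 1607 EC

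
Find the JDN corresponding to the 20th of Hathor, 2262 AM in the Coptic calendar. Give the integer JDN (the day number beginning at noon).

Equivalently 3 December 2545 (Gregorian).
JDN 2400001 is 17 November 1858 CE (Gregorian), MJD 0; the target day is +250938 days from there, so JDN = 2650939.

2650939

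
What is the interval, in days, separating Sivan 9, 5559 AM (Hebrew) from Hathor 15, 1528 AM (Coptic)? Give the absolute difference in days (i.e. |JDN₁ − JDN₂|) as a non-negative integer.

First date → JDN 2378294; second date → JDN 2382841.
The interval is |2378294 − 2382841| = 4547 days.

4547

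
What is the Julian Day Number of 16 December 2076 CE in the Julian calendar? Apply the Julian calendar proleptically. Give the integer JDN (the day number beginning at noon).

2479667

Equivalently 29 December 2076 (Gregorian).
JDN 2451545 is 1 January 2000 CE (Gregorian); the target day is +28122 days from there, so JDN = 2479667.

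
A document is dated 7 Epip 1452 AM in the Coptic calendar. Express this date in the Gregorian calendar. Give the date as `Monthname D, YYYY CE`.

July 12, 1736 CE

Both dates share Julian Day Number 2355314; in the Gregorian calendar that is 12 July 1736 CE.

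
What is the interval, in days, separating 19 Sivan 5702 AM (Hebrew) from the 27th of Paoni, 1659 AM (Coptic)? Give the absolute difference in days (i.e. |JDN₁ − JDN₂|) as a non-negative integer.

JDN of the first date = 2430515.
JDN of the second date = 2430910.
|2430910 − 2430515| = 395.

395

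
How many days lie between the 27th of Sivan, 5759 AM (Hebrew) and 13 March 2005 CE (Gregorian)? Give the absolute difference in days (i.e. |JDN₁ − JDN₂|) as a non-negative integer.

2102

JDN of the first date = 2451341.
JDN of the second date = 2453443.
|2453443 − 2451341| = 2102.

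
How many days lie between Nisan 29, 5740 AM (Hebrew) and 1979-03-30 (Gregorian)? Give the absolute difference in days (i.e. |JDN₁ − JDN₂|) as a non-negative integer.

First date → JDN 2444345; second date → JDN 2443963.
The interval is |2444345 − 2443963| = 382 days.

382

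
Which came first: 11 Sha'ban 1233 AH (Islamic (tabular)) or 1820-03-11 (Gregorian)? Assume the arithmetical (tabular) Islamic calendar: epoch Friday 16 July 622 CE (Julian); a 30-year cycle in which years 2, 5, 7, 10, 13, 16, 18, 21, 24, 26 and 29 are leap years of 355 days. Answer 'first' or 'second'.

first

The two dates have Julian Day Numbers 2385237 and 2385871 respectively.
Since 2385237 < 2385871, the first date comes first.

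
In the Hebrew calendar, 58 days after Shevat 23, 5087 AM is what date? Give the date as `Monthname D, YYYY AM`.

JDN of Shevat 23, 5087 AM = 2205760.
2205760 + 58 = 2205818.
JDN 2205818 in the Hebrew calendar is Adar II 21, 5087 AM.

Adar II 21, 5087 AM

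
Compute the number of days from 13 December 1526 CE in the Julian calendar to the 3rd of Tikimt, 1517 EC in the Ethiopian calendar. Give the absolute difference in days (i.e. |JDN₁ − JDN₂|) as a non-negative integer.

JDN of the first date = 2278776.
JDN of the second date = 2277972.
|2277972 − 2278776| = 804.

804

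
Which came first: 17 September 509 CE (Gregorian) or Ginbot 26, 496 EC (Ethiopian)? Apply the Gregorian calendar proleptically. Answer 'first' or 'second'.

second

Converting both to JDN: 1907228 vs 1905285; the smaller is the second.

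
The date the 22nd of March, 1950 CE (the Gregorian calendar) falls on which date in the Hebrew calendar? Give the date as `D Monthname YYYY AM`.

Julian Day Number of the source date = 2433363.
Converting JDN 2433363 to the Hebrew calendar gives 4 Nisan 5710 AM.

4 Nisan 5710 AM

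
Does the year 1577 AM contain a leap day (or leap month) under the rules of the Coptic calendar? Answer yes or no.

1577 mod 4 = 1; in the Coptic calendar a year is leap when year mod 4 = 3, so it is a common year.

no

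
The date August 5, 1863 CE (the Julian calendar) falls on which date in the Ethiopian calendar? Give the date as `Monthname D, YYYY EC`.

Both dates share Julian Day Number 2401735; in the Ethiopian calendar that is 12 Nehase 1855 EC.

Nehase 12, 1855 EC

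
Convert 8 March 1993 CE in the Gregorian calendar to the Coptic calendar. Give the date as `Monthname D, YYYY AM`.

Both dates share Julian Day Number 2449055; in the Coptic calendar that is 29 Meshir 1709 AM.

Meshir 29, 1709 AM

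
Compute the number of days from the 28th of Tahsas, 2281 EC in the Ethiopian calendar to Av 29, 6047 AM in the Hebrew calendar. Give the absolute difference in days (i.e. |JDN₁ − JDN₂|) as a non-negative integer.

JDN of the first date = 2557108.
JDN of the second date = 2556591.
|2556591 − 2557108| = 517.

517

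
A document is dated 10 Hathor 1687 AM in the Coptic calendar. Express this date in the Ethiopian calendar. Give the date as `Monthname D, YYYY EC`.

Hidar 10, 1963 EC

The source date corresponds to 19 November 1970 in the Gregorian calendar (JDN 2440910).
That day falls on 10 Hidar 1963 EC in the Ethiopian calendar.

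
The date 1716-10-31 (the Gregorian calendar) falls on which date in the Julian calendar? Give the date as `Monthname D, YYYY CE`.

October 20, 1716 CE

At this point the Julian calendar is 11 days behind the Gregorian.
31 October 1716 Gregorian − 11 days → 20 October 1716 Julian.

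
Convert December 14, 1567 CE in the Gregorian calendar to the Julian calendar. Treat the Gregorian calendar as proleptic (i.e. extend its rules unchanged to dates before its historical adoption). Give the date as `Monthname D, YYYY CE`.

The Julian–Gregorian offset here is 10 days (Julian trailing).
14 December 1567 Gregorian − 10 days → 4 December 1567 Julian.

December 4, 1567 CE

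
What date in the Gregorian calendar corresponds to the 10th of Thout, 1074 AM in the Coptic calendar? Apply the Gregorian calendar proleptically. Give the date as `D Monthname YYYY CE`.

15 September 1357 CE

Julian Day Number of the source date = 2216952.
Converting JDN 2216952 to the Gregorian calendar gives 15 September 1357 CE.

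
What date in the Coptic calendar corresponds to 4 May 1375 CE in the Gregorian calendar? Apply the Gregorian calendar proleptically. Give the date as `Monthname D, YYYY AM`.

Pashons 1, 1091 AM

Both dates share Julian Day Number 2223392; in the Coptic calendar that is 1 Pashons 1091 AM.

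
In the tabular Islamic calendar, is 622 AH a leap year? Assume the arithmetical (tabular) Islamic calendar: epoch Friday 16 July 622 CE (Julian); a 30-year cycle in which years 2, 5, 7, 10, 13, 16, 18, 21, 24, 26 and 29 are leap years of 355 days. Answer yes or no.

no

Year 622 AH is year 22 of its 30-year cycle; leap positions are 2, 5, 7, 10, 13, 16, 18, 21, 24, 26, 29, so it is a common year (354 days).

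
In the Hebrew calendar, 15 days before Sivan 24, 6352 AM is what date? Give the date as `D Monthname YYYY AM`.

9 Sivan 6352 AM

The starting date is JDN 2667946; 2667946 − 15 = 2667931.
JDN 2667931 corresponds to 9 Sivan 6352 AM.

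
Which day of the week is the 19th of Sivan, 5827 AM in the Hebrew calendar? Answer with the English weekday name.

Thursday

Equivalently 2 June 2067 Gregorian, JDN 2476169.
Since JDN mod 7 = 3 (0 = Monday), the day is Thursday.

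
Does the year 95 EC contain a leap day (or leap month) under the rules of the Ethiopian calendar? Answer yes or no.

95 mod 4 = 3; in the Ethiopian calendar a year is leap when year mod 4 = 3, so it is a leap year.

yes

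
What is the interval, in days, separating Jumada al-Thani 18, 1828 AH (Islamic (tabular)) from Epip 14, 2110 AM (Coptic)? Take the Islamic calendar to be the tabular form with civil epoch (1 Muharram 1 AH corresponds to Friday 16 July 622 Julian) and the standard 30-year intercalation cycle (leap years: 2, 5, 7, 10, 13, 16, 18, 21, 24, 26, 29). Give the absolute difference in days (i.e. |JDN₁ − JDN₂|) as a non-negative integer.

378

JDN of the first date = 2596033.
JDN of the second date = 2595655.
|2595655 − 2596033| = 378.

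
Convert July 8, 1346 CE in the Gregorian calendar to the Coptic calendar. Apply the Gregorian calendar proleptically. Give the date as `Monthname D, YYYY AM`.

Both dates share Julian Day Number 2212865; in the Coptic calendar that is 6 Epip 1062 AM.

Epip 6, 1062 AM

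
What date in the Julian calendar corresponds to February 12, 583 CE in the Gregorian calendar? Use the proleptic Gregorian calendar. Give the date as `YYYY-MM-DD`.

0583-02-10

For dates in this range the Gregorian date is 2 days ahead of the Julian.
12 February 583 Gregorian − 2 days → 10 February 583 Julian.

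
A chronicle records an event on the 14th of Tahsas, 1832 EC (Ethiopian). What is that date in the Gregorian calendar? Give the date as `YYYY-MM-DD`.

1839-12-23

Both dates share Julian Day Number 2393097; in the Gregorian calendar that is 23 December 1839 CE.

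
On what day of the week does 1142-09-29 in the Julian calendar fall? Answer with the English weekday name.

Tuesday

This is JDN 2138445 (6 October 1142 Gregorian).
Since JDN mod 7 = 1 (0 = Monday), the day is Tuesday.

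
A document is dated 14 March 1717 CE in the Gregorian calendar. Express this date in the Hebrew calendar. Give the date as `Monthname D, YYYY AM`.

Nisan 2, 5477 AM

Both dates share Julian Day Number 2348254; in the Hebrew calendar that is 2 Nisan 5477 AM.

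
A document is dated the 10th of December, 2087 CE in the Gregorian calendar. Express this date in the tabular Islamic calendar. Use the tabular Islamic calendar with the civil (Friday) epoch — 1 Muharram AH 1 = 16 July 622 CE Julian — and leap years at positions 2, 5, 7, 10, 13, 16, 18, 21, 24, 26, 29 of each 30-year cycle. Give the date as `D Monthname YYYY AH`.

Julian Day Number of the source date = 2483665.
Converting JDN 2483665 to the tabular Islamic calendar gives 14 Jumada al-Awwal 1511 AH.

14 Jumada al-Awwal 1511 AH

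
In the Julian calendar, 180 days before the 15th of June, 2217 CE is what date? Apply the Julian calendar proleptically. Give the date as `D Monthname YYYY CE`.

17 December 2216 CE

JDN of the 15th of June, 2217 CE = 2530983.
2530983 − 180 = 2530803.
JDN 2530803 in the Julian calendar is 17 December 2216 CE.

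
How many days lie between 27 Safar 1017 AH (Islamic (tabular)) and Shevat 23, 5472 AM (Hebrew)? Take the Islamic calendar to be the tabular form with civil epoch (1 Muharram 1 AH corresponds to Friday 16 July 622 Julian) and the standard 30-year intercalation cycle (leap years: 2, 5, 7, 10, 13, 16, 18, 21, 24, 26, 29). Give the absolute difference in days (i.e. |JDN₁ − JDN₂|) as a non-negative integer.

37852

JDN of the first date = 2308533.
JDN of the second date = 2346385.
|2346385 − 2308533| = 37852.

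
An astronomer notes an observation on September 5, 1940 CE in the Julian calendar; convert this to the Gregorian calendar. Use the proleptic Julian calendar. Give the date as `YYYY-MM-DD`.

For dates in this range the Gregorian date is 13 days ahead of the Julian.
5 September 1940 Julian + 13 days → 18 September 1940 Gregorian.

1940-09-18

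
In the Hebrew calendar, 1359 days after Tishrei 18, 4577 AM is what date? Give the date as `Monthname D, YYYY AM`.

The starting date is JDN 2019359; 2019359 + 1359 = 2020718.
JDN 2020718 corresponds to Sivan 18, 4580 AM.

Sivan 18, 4580 AM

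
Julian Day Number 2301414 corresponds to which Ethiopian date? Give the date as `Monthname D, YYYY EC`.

Tahsas 9, 1581 EC

The Gregorian equivalent of JDN 2301414 is 15 December 1588.
In the Ethiopian calendar that day is Tahsas 9, 1581 EC.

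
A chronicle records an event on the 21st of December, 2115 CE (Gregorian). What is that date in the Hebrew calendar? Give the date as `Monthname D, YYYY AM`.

Julian Day Number of the source date = 2493902.
Converting JDN 2493902 to the Hebrew calendar gives 5 Tevet 5876 AM.

Tevet 5, 5876 AM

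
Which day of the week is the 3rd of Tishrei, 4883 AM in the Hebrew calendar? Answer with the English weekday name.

Wednesday

Equivalently 13 September 1122 Gregorian, JDN 2131117.
2131117 ≡ 2 (mod 7); counting from Monday = 0 gives Wednesday.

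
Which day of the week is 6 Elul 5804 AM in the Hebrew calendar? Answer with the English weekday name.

Monday

In the Gregorian calendar this is 29 August 2044 (JDN 2467857).
Since JDN mod 7 = 0 (0 = Monday), the day is Monday.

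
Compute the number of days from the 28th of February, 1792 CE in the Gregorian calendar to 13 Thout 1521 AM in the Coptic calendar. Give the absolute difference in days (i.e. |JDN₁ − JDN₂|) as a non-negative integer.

4589

JDN of the first date = 2375633.
JDN of the second date = 2380222.
|2380222 − 2375633| = 4589.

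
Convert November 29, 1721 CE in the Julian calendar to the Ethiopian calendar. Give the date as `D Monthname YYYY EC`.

3 Tahsas 1714 EC

Both dates share Julian Day Number 2349986; in the Ethiopian calendar that is 3 Tahsas 1714 EC.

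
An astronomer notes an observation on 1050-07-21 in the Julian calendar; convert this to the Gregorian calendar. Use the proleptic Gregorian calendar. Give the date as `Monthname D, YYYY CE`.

At this point the Julian calendar is 6 days behind the Gregorian.
21 July 1050 Julian + 6 days → 27 July 1050 Gregorian.

July 27, 1050 CE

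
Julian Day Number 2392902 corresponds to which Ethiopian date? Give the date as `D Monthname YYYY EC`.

5 Sene 1831 EC

The Gregorian equivalent of JDN 2392902 is 11 June 1839.
In the Ethiopian calendar that day is 5 Sene 1831 EC.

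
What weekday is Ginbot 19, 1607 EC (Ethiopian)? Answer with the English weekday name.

In the Gregorian calendar this is 24 May 1615 (JDN 2311070).
JDN 2311070 mod 7 = 6, and JDN 0 was a Monday, so this is a Sunday.

Sunday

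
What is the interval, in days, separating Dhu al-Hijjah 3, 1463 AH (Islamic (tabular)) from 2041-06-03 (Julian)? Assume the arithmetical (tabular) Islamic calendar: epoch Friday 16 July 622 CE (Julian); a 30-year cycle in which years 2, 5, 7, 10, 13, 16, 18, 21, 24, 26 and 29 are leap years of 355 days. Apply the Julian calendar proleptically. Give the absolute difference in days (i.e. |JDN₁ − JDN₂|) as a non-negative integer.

First date → JDN 2466851; second date → JDN 2466687.
The interval is |2466851 − 2466687| = 164 days.

164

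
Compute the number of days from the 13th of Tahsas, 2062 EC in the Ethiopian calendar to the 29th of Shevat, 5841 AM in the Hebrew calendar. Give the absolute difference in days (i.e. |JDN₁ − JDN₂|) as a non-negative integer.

4066

First date → JDN 2477103; second date → JDN 2481169.
The interval is |2477103 − 2481169| = 4066 days.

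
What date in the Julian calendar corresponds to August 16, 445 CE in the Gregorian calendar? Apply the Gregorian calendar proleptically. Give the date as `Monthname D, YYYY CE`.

August 15, 445 CE

At this point the Julian calendar is 1 day behind the Gregorian.
16 August 445 Gregorian − 1 day → 15 August 445 Julian.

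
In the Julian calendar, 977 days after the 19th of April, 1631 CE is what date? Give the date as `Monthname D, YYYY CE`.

December 21, 1633 CE

JDN of the 19th of April, 1631 CE = 2316889.
2316889 + 977 = 2317866.
JDN 2317866 in the Julian calendar is December 21, 1633 CE.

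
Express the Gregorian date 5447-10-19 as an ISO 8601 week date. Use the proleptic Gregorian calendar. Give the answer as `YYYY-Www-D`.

5447-W42-2

The weekday is Tuesday (ISO weekday 2).
That Tuesday belongs to ISO week 42 of ISO year 5447.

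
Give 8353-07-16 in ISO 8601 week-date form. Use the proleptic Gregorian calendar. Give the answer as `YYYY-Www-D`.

8353-W29-4

The weekday is Thursday (ISO weekday 4).
That Thursday belongs to ISO week 29 of ISO year 8353.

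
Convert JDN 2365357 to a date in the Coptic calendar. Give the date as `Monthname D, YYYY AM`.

Tobi 3, 1480 AM

The Gregorian equivalent of JDN 2365357 is 10 January 1764.
In the Coptic calendar that day is Tobi 3, 1480 AM.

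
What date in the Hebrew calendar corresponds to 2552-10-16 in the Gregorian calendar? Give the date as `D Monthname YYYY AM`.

26 Tishrei 6313 AM

Julian Day Number of the source date = 2653448.
Converting JDN 2653448 to the Hebrew calendar gives 26 Tishrei 6313 AM.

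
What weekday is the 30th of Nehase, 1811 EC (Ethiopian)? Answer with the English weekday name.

In the Gregorian calendar this is 4 September 1819 (JDN 2385682).
JDN 2385682 mod 7 = 5, and JDN 0 was a Monday, so this is a Saturday.

Saturday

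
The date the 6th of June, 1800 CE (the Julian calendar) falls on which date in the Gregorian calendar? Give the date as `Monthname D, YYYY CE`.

June 18, 1800 CE

The Julian–Gregorian offset here is 12 days (Julian trailing).
6 June 1800 Julian + 12 days → 18 June 1800 Gregorian.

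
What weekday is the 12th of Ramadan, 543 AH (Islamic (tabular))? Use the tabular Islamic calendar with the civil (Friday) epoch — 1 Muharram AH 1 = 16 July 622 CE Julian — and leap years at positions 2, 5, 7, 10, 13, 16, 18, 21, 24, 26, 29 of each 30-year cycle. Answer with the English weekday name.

Monday

In the proleptic Gregorian calendar this is 31 January 1149 (JDN 2140754).
2140754 ≡ 0 (mod 7); counting from Monday = 0 gives Monday.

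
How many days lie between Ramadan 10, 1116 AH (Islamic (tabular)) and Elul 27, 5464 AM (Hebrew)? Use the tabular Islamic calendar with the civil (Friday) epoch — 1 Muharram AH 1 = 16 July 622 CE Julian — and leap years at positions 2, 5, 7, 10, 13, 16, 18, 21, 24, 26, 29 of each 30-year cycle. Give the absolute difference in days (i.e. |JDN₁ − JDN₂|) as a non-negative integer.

JDN of the first date = 2343804.
JDN of the second date = 2343702.
|2343702 − 2343804| = 102.

102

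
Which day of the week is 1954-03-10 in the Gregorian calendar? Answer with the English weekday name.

Wednesday

2434812 ≡ 2 (mod 7); counting from Monday = 0 gives Wednesday.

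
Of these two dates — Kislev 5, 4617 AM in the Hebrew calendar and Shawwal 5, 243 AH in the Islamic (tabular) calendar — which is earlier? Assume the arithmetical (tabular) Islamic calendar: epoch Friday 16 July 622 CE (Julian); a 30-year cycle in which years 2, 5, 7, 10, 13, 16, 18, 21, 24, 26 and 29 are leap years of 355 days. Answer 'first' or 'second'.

Converting both to JDN: 2034023 vs 2034467; the smaller is the first.

first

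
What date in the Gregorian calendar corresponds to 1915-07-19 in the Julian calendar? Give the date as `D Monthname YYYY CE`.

1 August 1915 CE

At this point the Julian calendar is 13 days behind the Gregorian.
19 July 1915 Julian + 13 days → 1 August 1915 Gregorian.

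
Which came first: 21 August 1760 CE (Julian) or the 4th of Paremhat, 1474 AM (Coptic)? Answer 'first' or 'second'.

Converting both to JDN: 2364131 vs 2363226; the smaller is the second.

second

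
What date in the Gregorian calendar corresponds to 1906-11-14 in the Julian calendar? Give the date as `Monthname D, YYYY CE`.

For dates in this range the Gregorian date is 13 days ahead of the Julian.
14 November 1906 Julian + 13 days → 27 November 1906 Gregorian.

November 27, 1906 CE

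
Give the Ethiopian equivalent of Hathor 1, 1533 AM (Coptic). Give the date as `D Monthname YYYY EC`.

1 Hidar 1809 EC

Both dates share Julian Day Number 2384653; in the Ethiopian calendar that is 1 Hidar 1809 EC.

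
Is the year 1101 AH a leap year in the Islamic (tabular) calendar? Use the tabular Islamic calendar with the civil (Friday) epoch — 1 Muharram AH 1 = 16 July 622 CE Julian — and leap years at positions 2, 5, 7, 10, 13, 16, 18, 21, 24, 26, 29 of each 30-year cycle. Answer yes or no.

Year 1101 AH is year 21 of its 30-year cycle; leap positions are 2, 5, 7, 10, 13, 16, 18, 21, 24, 26, 29, so it is a leap year (355 days).

yes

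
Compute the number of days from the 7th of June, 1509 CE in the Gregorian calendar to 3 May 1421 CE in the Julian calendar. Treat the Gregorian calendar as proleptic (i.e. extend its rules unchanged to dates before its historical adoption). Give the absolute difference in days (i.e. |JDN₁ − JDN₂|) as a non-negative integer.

32167

JDN of the first date = 2272368.
JDN of the second date = 2240201.
|2240201 − 2272368| = 32167.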